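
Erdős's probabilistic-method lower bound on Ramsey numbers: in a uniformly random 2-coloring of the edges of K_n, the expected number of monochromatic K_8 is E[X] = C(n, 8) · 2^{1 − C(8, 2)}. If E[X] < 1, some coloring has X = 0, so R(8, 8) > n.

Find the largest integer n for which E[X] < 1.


We need C(n, 8) · 2^{1 − 28} < 1, i.e. C(n, 8) < 2^{28 − 1} = 134217728.
Check values of n near the boundary:
  n = 41: C(41, 8) = 95548245; 95548245 < 134217728? YES
  n = 42: C(42, 8) = 118030185; 118030185 < 134217728? YES
  n = 43: C(43, 8) = 145008513; 145008513 < 134217728? NO
  n = 44: C(44, 8) = 177232627; 177232627 < 134217728? NO
The largest n with C(n, 8) < 134217728 is n = 42 (where E[X] = 118030185/134217728 ≈ 0.879393). Hence R(8, 8) > 42, i.e. R(8, 8) ≥ 43.

Largest n = 42; hence R(8, 8) > 42.


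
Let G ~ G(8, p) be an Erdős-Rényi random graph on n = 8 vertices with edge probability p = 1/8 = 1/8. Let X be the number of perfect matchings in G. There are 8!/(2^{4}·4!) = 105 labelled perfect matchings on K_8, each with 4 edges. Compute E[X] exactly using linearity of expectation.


K_8 has 8!/(2^{4}·4!) = 105 labelled perfect matchings.
For each such perfect matching H, let X_H = 1 if all 4 edges of H are present in G. Then P[X_H = 1] = p^{4} = (1/8)^{4} = 1/4096.
By linearity: E[X] = Σ_H E[X_H] = 105 · p^{4} = 105 · 1/4096 = 105/4096.
Numerically: E[X] ≈ 0.0256.

E[X] = 105 · (1/8)^{4} = 105/4096 ≈ 0.0256.


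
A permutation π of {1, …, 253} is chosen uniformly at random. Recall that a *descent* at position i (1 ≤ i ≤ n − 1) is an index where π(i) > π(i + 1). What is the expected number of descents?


Write X = Σ X_I over i = 1, …, 252, with X_I the indicator of one descent.
There are 252 indicators.
For each fixed i, the pair (π(i), π(i+1)) is a uniformly random ordered pair of distinct values from {1, …, 253}; by symmetry P[π(i) > π(i+1)] = 1/2.
By linearity: E[X] = 252 · (1/2) = (253 − 1) · (1/2) = 126 ≈ 126.0000.

E[X] = 126 = 126.0000.


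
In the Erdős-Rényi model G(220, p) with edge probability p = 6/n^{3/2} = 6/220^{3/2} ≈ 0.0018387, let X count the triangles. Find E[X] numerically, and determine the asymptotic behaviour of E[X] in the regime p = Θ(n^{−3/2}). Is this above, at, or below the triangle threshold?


Number of potential triangles: C(220, 3) = 1750540.
Each occurs with probability p³ ≈ (0.0018387)³ ≈ 6.2165823e-09.
By linearity: E[X] = C(220, 3)·p³ ≈ 1750540 · 6.2165823e-09 ≈ 0.01088.
Since α = 3/2 > 1, p = c/n^{3/2} = o(1/n) is below the triangle threshold p ~ 1/n. Asymptotically E[X] ~ (c³/6)·n^{3(1−α)} = (6³/6)·n^{-1.5} → 0, so by Markov's inequality G has no triangles w.h.p.

E[X] ≈ 0.01088; in regime p = Θ(1/n^{3/2}) E[X] tends to 0 (below the triangle threshold p ~ 1/n).


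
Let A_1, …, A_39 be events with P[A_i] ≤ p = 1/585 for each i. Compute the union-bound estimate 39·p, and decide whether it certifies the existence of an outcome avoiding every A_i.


Union bound: P[∪_{i=1}^{39} A_i] ≤ Σ_i P[A_i] ≤ 39·p = 39·(1/585) = 1/15.
Numerically: 1/15 ≈ 0.067.
Is 1/15 < 1? YES.
Since P[∪ A_i] ≤ 1/15 < 1, the complement has P[∩ A_i^c] ≥ 1 − 1/15 = 14/15 > 0, so some outcome avoids every A_i.

39·p = 1/15 ≈ 0.067; existence CERTIFIED by the union bound.


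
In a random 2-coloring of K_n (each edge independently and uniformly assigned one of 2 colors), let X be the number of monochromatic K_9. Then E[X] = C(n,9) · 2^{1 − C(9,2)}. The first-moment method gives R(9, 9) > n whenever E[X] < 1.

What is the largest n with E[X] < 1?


We need C(n, 9) · 2^{1 − 36} < 1, i.e. C(n, 9) < 2^{36 − 1} = 34359738368.
Check values of n near the boundary:
  n = 59: C(59, 9) = 12565671261; 12565671261 < 34359738368? YES
  n = 60: C(60, 9) = 14783142660; 14783142660 < 34359738368? YES
  n = 61: C(61, 9) = 17341763505; 17341763505 < 34359738368? YES
  n = 62: C(62, 9) = 20286591270; 20286591270 < 34359738368? YES
  n = 63: C(63, 9) = 23667689815; 23667689815 < 34359738368? YES
  n = 64: C(64, 9) = 27540584512; 27540584512 < 34359738368? YES
  n = 65: C(65, 9) = 31966749880; 31966749880 < 34359738368? YES
  n = 66: C(66, 9) = 37014131440; 37014131440 < 34359738368? NO
  n = 67: C(67, 9) = 42757703560; 42757703560 < 34359738368? NO
  n = 68: C(68, 9) = 49280065120; 49280065120 < 34359738368? NO
The largest n with C(n, 9) < 34359738368 is n = 65 (where E[X] = 3995843735/4294967296 ≈ 0.93035). Hence R(9, 9) > 65, i.e. R(9, 9) ≥ 66.

Largest n = 65; hence R(9, 9) > 65.


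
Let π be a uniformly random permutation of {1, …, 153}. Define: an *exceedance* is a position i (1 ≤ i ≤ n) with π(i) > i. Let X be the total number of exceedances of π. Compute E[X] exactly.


Write X = Σ_{i=1}^{153} X_i, where X_i = 1_{π(i) > i}.
For each fixed i, π(i) is uniform over {1, …, 153} (marginal of a uniform permutation), so P[π(i) > i] = (n − i)/n. Summing: Σ_{i=1}^{153} (n − i)/n = (0 + 1 + … + 152)/153 = 153(153 − 1)/(2·153) = (153 − 1)/2.
Hence E[X] = Σ_{i=1}^{153} (153 − i)/153 = 76 ≈ 76.00000.

E[X] = 76 = 76.00000.


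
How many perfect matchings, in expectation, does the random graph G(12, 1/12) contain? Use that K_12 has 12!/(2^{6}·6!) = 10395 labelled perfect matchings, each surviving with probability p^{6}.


K_12 has 12!/(2^{6}·6!) = 10395 labelled perfect matchings.
For each such perfect matching H, let X_H = 1 if all 6 edges of H are present in G. Then P[X_H = 1] = p^{6} = (1/12)^{6} = 1/2985984.
By linearity: E[X] = Σ_H E[X_H] = 10395 · p^{6} = 10395 · 1/2985984 = 385/110592.
Numerically: E[X] ≈ 0.003481.

E[X] = 10395 · (1/12)^{6} = 385/110592 ≈ 0.003481.


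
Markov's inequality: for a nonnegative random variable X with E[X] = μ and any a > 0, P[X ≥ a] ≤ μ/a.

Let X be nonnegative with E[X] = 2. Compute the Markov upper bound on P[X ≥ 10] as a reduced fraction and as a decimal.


μ = E[X] = 2, a = 10.
Markov: P[X ≥ 10] ≤ μ/a = (2)/10 = 1/5.
Numerically: ≈ 0.2000.
(Since a = 10 > μ = 2.0000, the bound 1/5 is < 1 and informative.)

P[X ≥ 10] ≤ 1/5 ≈ 0.2000.


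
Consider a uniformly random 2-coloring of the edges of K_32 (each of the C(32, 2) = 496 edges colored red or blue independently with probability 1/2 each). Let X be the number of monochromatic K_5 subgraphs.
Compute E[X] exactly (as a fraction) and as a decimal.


Let X = Σ_S X_S over the C(32, 5) = 201376 subsets S of size 5, where X_S = 1 if the K_5 on S is monochromatic.
For a fixed S, the K_5 on S has C(5, 2) = 10 edges. P[all 10 edges red] = (1/2)^10, and likewise for blue, so P[monochromatic] = 2·(1/2)^10 = 2^{1 − 10} = 1/512.
By linearity: E[X] = C(32, 5) · 2^{1 − 10} = 201376 · 1/512 = 6293/16.
Numerically: E[X] ≈ 393.312.

E[X] = C(32,5)·2^(1−C(5,2)) = 6293/16 ≈ 393.312.


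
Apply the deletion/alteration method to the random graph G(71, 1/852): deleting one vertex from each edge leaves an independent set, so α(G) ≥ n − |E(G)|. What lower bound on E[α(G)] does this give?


E[|E(G)|] = C(71, 2)·p = 2485 · (1/852) = 35/12.
E[α(G)] ≥ n − E[|E(G)|] = 71 − 35/12 = 817/12.
Numerically: ≈ 68.0833.
(This is only a lower bound; the true E[α(G)] may be larger.)

E[α(G)] ≥ 817/12 ≈ 68.0833.


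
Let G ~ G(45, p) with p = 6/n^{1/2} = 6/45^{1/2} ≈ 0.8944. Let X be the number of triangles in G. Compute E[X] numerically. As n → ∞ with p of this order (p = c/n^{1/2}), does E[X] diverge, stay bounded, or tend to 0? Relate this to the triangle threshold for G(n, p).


Number of potential triangles: C(45, 3) = 14190.
Each occurs with probability p³ ≈ (0.8944)³ ≈ 7.155418e-01.
By linearity: E[X] = C(45, 3)·p³ ≈ 14190 · 7.155418e-01 ≈ 10153.5375.
Since α = 1/2 < 1, p = c/n^{1/2} ≫ 1/n is above the triangle threshold p ~ 1/n. Asymptotically E[X] ~ (c³/6)·n^{3(1−α)} = (6³/6)·n^{1.5} → ∞; triangles are abundant w.h.p.

E[X] ≈ 10153.5375; in regime p = Θ(1/n^{1/2}) E[X] diverges (above the triangle threshold p ~ 1/n).


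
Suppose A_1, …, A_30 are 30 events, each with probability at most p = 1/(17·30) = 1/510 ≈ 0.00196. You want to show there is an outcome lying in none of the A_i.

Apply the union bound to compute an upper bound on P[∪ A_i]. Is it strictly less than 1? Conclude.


Union bound: P[∪_{i=1}^{30} A_i] ≤ Σ_i P[A_i] ≤ 30·p = 30·(1/510) = 1/17.
Numerically: 1/17 ≈ 0.05882.
Is 1/17 < 1? YES.
Since P[∪ A_i] ≤ 1/17 < 1, the complement has P[∩ A_i^c] ≥ 1 − 1/17 = 16/17 > 0, so some outcome avoids every A_i.

30·p = 1/17 ≈ 0.05882; existence CERTIFIED by the union bound.


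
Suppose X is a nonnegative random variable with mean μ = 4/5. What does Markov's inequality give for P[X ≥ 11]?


μ = E[X] = 4/5, a = 11.
Markov: P[X ≥ 11] ≤ μ/a = (4/5)/11 = 4/55.
Numerically: ≈ 0.073.
(Since a = 11 > μ = 0.800, the bound 4/55 is < 1 and informative.)

P[X ≥ 11] ≤ 4/55 ≈ 0.073.


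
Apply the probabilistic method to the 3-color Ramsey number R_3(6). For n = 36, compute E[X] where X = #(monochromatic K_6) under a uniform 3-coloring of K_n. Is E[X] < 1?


E[X] = C(36, 6) · 3^{1 − 15} = 1947792 · 3^{−14} = 1947792/4782969.
As a reduced fraction: E[X] = 649264/1594323 ≈ 0.40723.
Is E[X] < 1? YES.
Since E[X] < 1, there exists a 3-coloring of K_{36} with no monochromatic K_6; hence R_3(6) > 36.

E[X] = 649264/1594323 ≈ 0.40723; E[X] < 1, so R_3(6) > 36.


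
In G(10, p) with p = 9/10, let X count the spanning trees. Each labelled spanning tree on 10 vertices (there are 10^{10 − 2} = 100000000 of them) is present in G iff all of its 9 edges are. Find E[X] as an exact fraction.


K_10 has 10^{10 − 2} = 100000000 labelled spanning trees.
For each such spanning tree H, let X_H = 1 if all 9 edges of H are present in G. Then P[X_H = 1] = p^{9} = (9/10)^{9} = 387420489/1000000000.
Summing the indicators: E[X] = Σ_H E[X_H] = 100000000 · p^{9} = 100000000 · 387420489/1000000000 = 387420489/10.
Numerically: E[X] ≈ 3.8742e+07.

E[X] = 100000000 · (9/10)^{9} = 387420489/10 ≈ 3.8742e+07.


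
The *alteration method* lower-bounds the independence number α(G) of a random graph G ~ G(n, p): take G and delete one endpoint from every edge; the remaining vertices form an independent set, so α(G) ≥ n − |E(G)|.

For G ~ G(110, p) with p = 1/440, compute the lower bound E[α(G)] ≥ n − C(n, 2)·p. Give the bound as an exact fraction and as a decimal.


E[|E(G)|] = C(110, 2)·p = 5995 · (1/440) = 109/8.
E[α(G)] ≥ n − E[|E(G)|] = 110 − 109/8 = 771/8.
Numerically: ≈ 96.375000.
(This is only a lower bound; the true E[α(G)] may be larger.)

E[α(G)] ≥ 771/8 ≈ 96.375000.


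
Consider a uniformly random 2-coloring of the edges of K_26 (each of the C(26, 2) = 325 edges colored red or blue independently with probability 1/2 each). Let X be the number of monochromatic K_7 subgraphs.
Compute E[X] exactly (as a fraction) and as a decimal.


Let X = Σ_S X_S over the C(26, 7) = 657800 subsets S of size 7, where X_S = 1 if the K_7 on S is monochromatic.
For a fixed S, the K_7 on S has C(7, 2) = 21 edges. P[all 21 edges red] = (1/2)^21, and likewise for blue, so P[monochromatic] = 2·(1/2)^21 = 2^{1 − 21} = 1/1048576.
Summing: E[X] = C(26, 7) · 2^{1 − 21} = 657800 · 1/1048576 = 82225/131072.
Numerically: E[X] ≈ 0.62733.

E[X] = C(26,7)·2^(1−C(7,2)) = 82225/131072 ≈ 0.62733.


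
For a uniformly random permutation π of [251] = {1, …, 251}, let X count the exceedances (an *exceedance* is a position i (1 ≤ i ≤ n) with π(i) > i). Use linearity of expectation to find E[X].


Write X = Σ_{i=1}^{251} X_i, where X_i = 1_{π(i) > i}.
For each fixed i, π(i) is uniform over {1, …, 251} (marginal of a uniform permutation), so P[π(i) > i] = (n − i)/n. Summing: Σ_{i=1}^{251} (n − i)/n = (0 + 1 + … + 250)/251 = 251(251 − 1)/(2·251) = (251 − 1)/2.
Hence E[X] = Σ_{i=1}^{251} (251 − i)/251 = 125 ≈ 125.000.

E[X] = 125 = 125.000.


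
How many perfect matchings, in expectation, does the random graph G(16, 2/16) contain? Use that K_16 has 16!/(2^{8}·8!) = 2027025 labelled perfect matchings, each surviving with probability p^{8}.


K_16 has 16!/(2^{8}·8!) = 2027025 labelled perfect matchings.
For each such perfect matching H, let X_H = 1 if all 8 edges of H are present in G. Then P[X_H = 1] = p^{8} = (1/8)^{8} = 1/16777216.
Summing the indicators: E[X] = Σ_H E[X_H] = 2027025 · p^{8} = 2027025 · 1/16777216 = 2027025/16777216.
Numerically: E[X] ≈ 0.121.

E[X] = 2027025 · (1/8)^{8} = 2027025/16777216 ≈ 0.121.


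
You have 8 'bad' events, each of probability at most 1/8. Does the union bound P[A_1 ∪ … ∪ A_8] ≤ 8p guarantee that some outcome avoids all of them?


Union bound: P[∪_{i=1}^{8} A_i] ≤ Σ_i P[A_i] ≤ 8·p = 8·(1/8) = 1.
Numerically: 1 ≈ 1.0000000.
Is 1 < 1? NO.
Since the bound 1 is ≥ 1, the union bound is uninformative here; it does NOT by itself certify existence.

8·p = 1 ≈ 1.0000000; existence NOT certified by the union bound.


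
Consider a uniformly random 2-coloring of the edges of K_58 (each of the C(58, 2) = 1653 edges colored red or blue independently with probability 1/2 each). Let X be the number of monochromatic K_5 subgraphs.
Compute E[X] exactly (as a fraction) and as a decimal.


Let X = Σ_S X_S over the C(58, 5) = 4582116 subsets S of size 5, where X_S = 1 if the K_5 on S is monochromatic.
For a fixed S, the K_5 on S has C(5, 2) = 10 edges. P[all 10 edges red] = (1/2)^10, and likewise for blue, so P[monochromatic] = 2·(1/2)^10 = 2^{1 − 10} = 1/512.
By linearity of expectation: E[X] = C(58, 5) · 2^{1 − 10} = 4582116 · 1/512 = 1145529/128.
Numerically: E[X] ≈ 8949.445312.

E[X] = C(58,5)·2^(1−C(5,2)) = 1145529/128 ≈ 8949.445312.


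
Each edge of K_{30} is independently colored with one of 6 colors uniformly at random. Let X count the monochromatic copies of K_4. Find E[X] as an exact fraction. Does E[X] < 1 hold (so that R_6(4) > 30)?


E[X] = C(30, 4) · 6^{1 − 6} = 27405 · 6^{−5} = 27405/7776.
As a reduced fraction: E[X] = 1015/288 ≈ 3.524.
Is E[X] < 1? NO.
Since E[X] ≥ 1, the first-moment bound is inconclusive at n = 30; it does NOT by itself certify R_6(4) > 30.

E[X] = 1015/288 ≈ 3.524; E[X] ≥ 1; first-moment method inconclusive here.


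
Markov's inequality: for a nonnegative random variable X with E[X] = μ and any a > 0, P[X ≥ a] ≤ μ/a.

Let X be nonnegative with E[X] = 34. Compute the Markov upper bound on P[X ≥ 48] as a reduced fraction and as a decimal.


μ = E[X] = 34, a = 48.
Markov: P[X ≥ 48] ≤ μ/a = (34)/48 = 17/24.
Numerically: ≈ 0.70833.
(Since a = 48 > μ = 34.00000, the bound 17/24 is < 1 and informative.)

P[X ≥ 48] ≤ 17/24 ≈ 0.70833.


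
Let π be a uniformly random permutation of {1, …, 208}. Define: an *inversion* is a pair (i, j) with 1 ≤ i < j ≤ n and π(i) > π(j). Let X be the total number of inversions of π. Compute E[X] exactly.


Write X = Σ X_I over the C(208, 2) = 21528 pairs i < j, with X_I the indicator of one inversion.
There are 21528 indicators.
For each fixed pair i < j, the values π(i) and π(j) are two distinct elements of {1, …, 208} in uniformly random order; by symmetry P[π(i) > π(j)] = 1/2.
By linearity: E[X] = 21528 · (1/2) = C(208, 2) · (1/2) = 21528/2 = 10764 ≈ 10764.00000.

E[X] = 10764 = 10764.00000.


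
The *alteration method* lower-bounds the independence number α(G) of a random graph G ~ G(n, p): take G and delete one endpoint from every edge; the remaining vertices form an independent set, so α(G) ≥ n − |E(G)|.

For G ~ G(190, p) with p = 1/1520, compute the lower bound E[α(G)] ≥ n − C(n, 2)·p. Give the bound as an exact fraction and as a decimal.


E[|E(G)|] = C(190, 2)·p = 17955 · (1/1520) = 189/16.
E[α(G)] ≥ n − E[|E(G)|] = 190 − 189/16 = 2851/16.
Numerically: ≈ 178.18750.
(This is only a lower bound; the true E[α(G)] may be larger.)

E[α(G)] ≥ 2851/16 ≈ 178.18750.


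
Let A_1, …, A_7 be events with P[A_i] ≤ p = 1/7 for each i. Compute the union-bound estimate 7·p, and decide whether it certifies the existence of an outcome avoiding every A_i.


Union bound: P[∪_{i=1}^{7} A_i] ≤ Σ_i P[A_i] ≤ 7·p = 7·(1/7) = 1.
Numerically: 1 ≈ 1.00000.
Is 1 < 1? NO.
Since the bound 1 is ≥ 1, the union bound is uninformative here; it does NOT by itself certify existence.

7·p = 1 ≈ 1.00000; existence NOT certified by the union bound.


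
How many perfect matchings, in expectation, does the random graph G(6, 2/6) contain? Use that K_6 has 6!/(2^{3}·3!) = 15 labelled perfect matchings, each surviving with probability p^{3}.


K_6 has 6!/(2^{3}·3!) = 15 labelled perfect matchings.
For each such perfect matching H, let X_H = 1 if all 3 edges of H are present in G. Then P[X_H = 1] = p^{3} = (1/3)^{3} = 1/27.
By linearity: E[X] = Σ_H E[X_H] = 15 · p^{3} = 15 · 1/27 = 5/9.
Numerically: E[X] ≈ 0.555556.

E[X] = 15 · (1/3)^{3} = 5/9 ≈ 0.555556.


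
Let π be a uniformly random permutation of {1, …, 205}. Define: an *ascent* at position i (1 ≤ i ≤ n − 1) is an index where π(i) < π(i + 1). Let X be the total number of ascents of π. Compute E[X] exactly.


Write X = Σ X_I over i = 1, …, 204, with X_I the indicator of one ascent.
There are 204 indicators.
For each fixed i, the pair (π(i), π(i+1)) is a uniformly random ordered pair of distinct values from {1, …, 205}; by symmetry P[π(i) < π(i+1)] = 1/2.
By linearity: E[X] = 204 · (1/2) = (205 − 1) · (1/2) = 102 ≈ 102.000000.

E[X] = 102 = 102.000000.


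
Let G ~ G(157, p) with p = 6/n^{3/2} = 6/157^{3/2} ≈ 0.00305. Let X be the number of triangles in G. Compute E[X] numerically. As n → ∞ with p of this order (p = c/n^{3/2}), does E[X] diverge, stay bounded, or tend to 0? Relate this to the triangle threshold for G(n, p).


Number of potential triangles: C(157, 3) = 632710.
Each occurs with probability p³ ≈ (0.00305)³ ≈ 2.83730e-08.
By linearity: E[X] = C(157, 3)·p³ ≈ 632710 · 2.83730e-08 ≈ 0.018.
Since α = 3/2 > 1, p = c/n^{3/2} = o(1/n) is below the triangle threshold p ~ 1/n. Asymptotically E[X] ~ (c³/6)·n^{3(1−α)} = (6³/6)·n^{-1.5} → 0, so by Markov's inequality G has no triangles w.h.p.

E[X] ≈ 0.018; in regime p = Θ(1/n^{3/2}) E[X] tends to 0 (below the triangle threshold p ~ 1/n).


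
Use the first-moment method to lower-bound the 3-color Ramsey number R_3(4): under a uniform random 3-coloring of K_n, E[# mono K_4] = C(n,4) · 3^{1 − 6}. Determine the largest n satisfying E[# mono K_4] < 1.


We need C(n, 4) · 3^{1 − 6} < 1, i.e. C(n, 4) < 3^{6 − 1} = 243.
Check values of n near the boundary:
  n = 6: C(6, 4) = 15; 15 < 243? YES
  n = 7: C(7, 4) = 35; 35 < 243? YES
  n = 8: C(8, 4) = 70; 70 < 243? YES
  n = 9: C(9, 4) = 126; 126 < 243? YES
  n = 10: C(10, 4) = 210; 210 < 243? YES
  n = 11: C(11, 4) = 330; 330 < 243? NO
  n = 12: C(12, 4) = 495; 495 < 243? NO
The largest n with C(n, 4) < 243 is n = 10 (where E[X] = 70/81 ≈ 0.864). Hence R_3(4) > 10, i.e. R_3(4) ≥ 11.

Largest n = 10; hence R_3(4) > 10.


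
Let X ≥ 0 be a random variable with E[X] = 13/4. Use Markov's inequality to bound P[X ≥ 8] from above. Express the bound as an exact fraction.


μ = E[X] = 13/4, a = 8.
Markov: P[X ≥ 8] ≤ μ/a = (13/4)/8 = 13/32.
Numerically: ≈ 0.40625.
(Since a = 8 > μ = 3.25000, the bound 13/32 is < 1 and informative.)

P[X ≥ 8] ≤ 13/32 ≈ 0.40625.


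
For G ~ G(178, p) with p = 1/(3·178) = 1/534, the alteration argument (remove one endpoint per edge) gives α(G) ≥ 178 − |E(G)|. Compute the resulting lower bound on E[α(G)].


E[|E(G)|] = C(178, 2)·p = 15753 · (1/534) = 59/2.
E[α(G)] ≥ n − E[|E(G)|] = 178 − 59/2 = 297/2.
Numerically: ≈ 148.500000.
(This is only a lower bound; the true E[α(G)] may be larger.)

E[α(G)] ≥ 297/2 ≈ 148.500000.


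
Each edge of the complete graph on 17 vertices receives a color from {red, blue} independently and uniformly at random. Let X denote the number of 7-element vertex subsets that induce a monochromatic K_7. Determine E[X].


Let X = Σ_S X_S over the C(17, 7) = 19448 subsets S of size 7, where X_S = 1 if the K_7 on S is monochromatic.
For a fixed S, the K_7 on S has C(7, 2) = 21 edges. P[all 21 edges red] = (1/2)^21, and likewise for blue, so P[monochromatic] = 2·(1/2)^21 = 2^{1 − 21} = 1/1048576.
By linearity of expectation: E[X] = C(17, 7) · 2^{1 − 21} = 19448 · 1/1048576 = 2431/131072.
Numerically: E[X] ≈ 0.0185.

E[X] = C(17,7)·2^(1−C(7,2)) = 2431/131072 ≈ 0.0185.


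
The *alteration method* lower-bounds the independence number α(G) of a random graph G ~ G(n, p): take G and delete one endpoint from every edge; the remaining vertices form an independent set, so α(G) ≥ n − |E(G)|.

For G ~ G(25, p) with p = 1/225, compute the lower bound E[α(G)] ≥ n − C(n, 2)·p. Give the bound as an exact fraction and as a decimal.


E[|E(G)|] = C(25, 2)·p = 300 · (1/225) = 4/3.
E[α(G)] ≥ n − E[|E(G)|] = 25 − 4/3 = 71/3.
Numerically: ≈ 23.666667.
(This is only a lower bound; the true E[α(G)] may be larger.)

E[α(G)] ≥ 71/3 ≈ 23.666667.


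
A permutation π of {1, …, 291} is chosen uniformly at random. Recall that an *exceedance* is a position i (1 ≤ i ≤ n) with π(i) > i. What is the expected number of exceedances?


Write X = Σ_{i=1}^{291} X_i, where X_i = 1_{π(i) > i}.
For each fixed i, π(i) is uniform over {1, …, 291} (marginal of a uniform permutation), so P[π(i) > i] = (n − i)/n. Summing: Σ_{i=1}^{291} (n − i)/n = (0 + 1 + … + 290)/291 = 291(291 − 1)/(2·291) = (291 − 1)/2.
Hence E[X] = Σ_{i=1}^{291} (291 − i)/291 = 145 ≈ 145.000000.

E[X] = 145 = 145.000000.


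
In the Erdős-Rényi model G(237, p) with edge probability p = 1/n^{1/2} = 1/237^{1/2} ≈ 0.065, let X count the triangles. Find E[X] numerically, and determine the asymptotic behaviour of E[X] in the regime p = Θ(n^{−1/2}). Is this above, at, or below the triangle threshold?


Number of potential triangles: C(237, 3) = 2190670.
Each occurs with probability p³ ≈ (0.065)³ ≈ 2.74080e-04.
By linearity: E[X] = C(237, 3)·p³ ≈ 2190670 · 2.74080e-04 ≈ 600.419.
Since α = 1/2 < 1, p = c/n^{1/2} ≫ 1/n is above the triangle threshold p ~ 1/n. Asymptotically E[X] ~ (c³/6)·n^{3(1−α)} = (1³/6)·n^{1.5} → ∞; triangles are abundant w.h.p.

E[X] ≈ 600.419; in regime p = Θ(1/n^{1/2}) E[X] diverges (above the triangle threshold p ~ 1/n).


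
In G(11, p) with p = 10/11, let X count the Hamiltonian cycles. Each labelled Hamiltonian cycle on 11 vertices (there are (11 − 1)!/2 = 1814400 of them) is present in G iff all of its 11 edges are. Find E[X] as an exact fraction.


K_11 has (11 − 1)!/2 = 1814400 labelled Hamiltonian cycles.
For each such Hamiltonian cycle H, let X_H = 1 if all 11 edges of H are present in G. Then P[X_H = 1] = p^{11} = (10/11)^{11} = 100000000000/285311670611.
By linearity: E[X] = Σ_H E[X_H] = 1814400 · p^{11} = 1814400 · 100000000000/285311670611 = 181440000000000000/285311670611.
Numerically: E[X] ≈ 6.359e+05.

E[X] = 1814400 · (10/11)^{11} = 181440000000000000/285311670611 ≈ 6.359e+05.


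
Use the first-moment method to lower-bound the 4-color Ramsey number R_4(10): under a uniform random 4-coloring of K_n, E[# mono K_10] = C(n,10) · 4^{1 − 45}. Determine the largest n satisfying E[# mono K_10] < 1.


We need C(n, 10) · 4^{1 − 45} < 1, i.e. C(n, 10) < 4^{45 − 1} = 309485009821345068724781056.
Check values of n near the boundary:
  n = 2021: C(2021, 10) = 306347841644770462864800616; 306347841644770462864800616 < 309485009821345068724781056? YES
  n = 2022: C(2022, 10) = 307870445231474093395937796; 307870445231474093395937796 < 309485009821345068724781056? YES
  n = 2023: C(2023, 10) = 309399856285778485315440716; 309399856285778485315440716 < 309485009821345068724781056? YES
  n = 2024: C(2024, 10) = 310936101848269937576192656; 310936101848269937576192656 < 309485009821345068724781056? NO
  n = 2025: C(2025, 10) = 312479209053472269772600560; 312479209053472269772600560 < 309485009821345068724781056? NO
The largest n with C(n, 10) < 309485009821345068724781056 is n = 2023 (where E[X] = 77349964071444621328860179/77371252455336267181195264 ≈ 0.9997249). Hence R_4(10) > 2023, i.e. R_4(10) ≥ 2024.

Largest n = 2023; hence R_4(10) > 2023.


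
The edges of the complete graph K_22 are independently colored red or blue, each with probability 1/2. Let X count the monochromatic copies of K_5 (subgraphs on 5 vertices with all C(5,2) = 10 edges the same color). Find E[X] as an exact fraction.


Let X = Σ_S X_S over the C(22, 5) = 26334 subsets S of size 5, where X_S = 1 if the K_5 on S is monochromatic.
For a fixed S, the K_5 on S has C(5, 2) = 10 edges. P[all 10 edges red] = (1/2)^10, and likewise for blue, so P[monochromatic] = 2·(1/2)^10 = 2^{1 − 10} = 1/512.
By linearity: E[X] = C(22, 5) · 2^{1 − 10} = 26334 · 1/512 = 13167/256.
Numerically: E[X] ≈ 51.434.

E[X] = C(22,5)·2^(1−C(5,2)) = 13167/256 ≈ 51.434.


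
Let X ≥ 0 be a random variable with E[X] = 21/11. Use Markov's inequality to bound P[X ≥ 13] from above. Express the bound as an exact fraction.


μ = E[X] = 21/11, a = 13.
Markov: P[X ≥ 13] ≤ μ/a = (21/11)/13 = 21/143.
Numerically: ≈ 0.1469.
(Since a = 13 > μ = 1.9091, the bound 21/143 is < 1 and informative.)

P[X ≥ 13] ≤ 21/143 ≈ 0.1469.


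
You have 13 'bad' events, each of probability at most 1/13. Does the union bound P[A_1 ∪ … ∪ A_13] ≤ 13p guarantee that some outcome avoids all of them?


Union bound: P[∪_{i=1}^{13} A_i] ≤ Σ_i P[A_i] ≤ 13·p = 13·(1/13) = 1.
Numerically: 1 ≈ 1.00000.
Is 1 < 1? NO.
Since the bound 1 is ≥ 1, the union bound is uninformative here; it does NOT by itself certify existence.

13·p = 1 ≈ 1.00000; existence NOT certified by the union bound.


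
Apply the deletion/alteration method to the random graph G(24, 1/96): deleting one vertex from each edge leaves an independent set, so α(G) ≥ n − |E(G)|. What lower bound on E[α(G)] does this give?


E[|E(G)|] = C(24, 2)·p = 276 · (1/96) = 23/8.
E[α(G)] ≥ n − E[|E(G)|] = 24 − 23/8 = 169/8.
Numerically: ≈ 21.12500.
(This is only a lower bound; the true E[α(G)] may be larger.)

E[α(G)] ≥ 169/8 ≈ 21.12500.


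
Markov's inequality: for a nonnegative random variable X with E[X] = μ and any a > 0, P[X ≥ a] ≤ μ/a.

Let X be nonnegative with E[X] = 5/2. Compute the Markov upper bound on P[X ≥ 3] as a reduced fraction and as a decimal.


μ = E[X] = 5/2, a = 3.
Markov: P[X ≥ 3] ≤ μ/a = (5/2)/3 = 5/6.
Numerically: ≈ 0.833.
(Since a = 3 > μ = 2.500, the bound 5/6 is < 1 and informative.)

P[X ≥ 3] ≤ 5/6 ≈ 0.833.


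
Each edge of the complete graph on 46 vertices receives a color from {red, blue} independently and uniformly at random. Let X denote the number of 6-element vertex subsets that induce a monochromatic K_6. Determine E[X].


Let X = Σ_S X_S over the C(46, 6) = 9366819 subsets S of size 6, where X_S = 1 if the K_6 on S is monochromatic.
For a fixed S, the K_6 on S has C(6, 2) = 15 edges. P[all 15 edges red] = (1/2)^15, and likewise for blue, so P[monochromatic] = 2·(1/2)^15 = 2^{1 − 15} = 1/16384.
Summing: E[X] = C(46, 6) · 2^{1 − 15} = 9366819 · 1/16384 = 9366819/16384.
Numerically: E[X] ≈ 571.705.

E[X] = C(46,6)·2^(1−C(6,2)) = 9366819/16384 ≈ 571.705.


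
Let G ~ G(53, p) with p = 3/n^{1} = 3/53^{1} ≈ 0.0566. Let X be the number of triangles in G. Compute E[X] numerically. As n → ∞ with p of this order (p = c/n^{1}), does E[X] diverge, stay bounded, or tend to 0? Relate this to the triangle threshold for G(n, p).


Number of potential triangles: C(53, 3) = 23426.
Each occurs with probability p³ ≈ (0.0566)³ ≈ 1.813578e-04.
By linearity: E[X] = C(53, 3)·p³ ≈ 23426 · 1.813578e-04 ≈ 4.2485.
Here α = 1, so p = 3/n is exactly at the triangle threshold p ~ 1/n. Asymptotically E[X] → c³/6 = 3³/6 = 9/2 ≈ 4.5000, a bounded constant. In this regime the triangle count is asymptotically Poisson(c³/6).

E[X] ≈ 4.2485; in regime p = Θ(1/n^{1}) E[X] stays bounded (at the triangle threshold p ~ 1/n).


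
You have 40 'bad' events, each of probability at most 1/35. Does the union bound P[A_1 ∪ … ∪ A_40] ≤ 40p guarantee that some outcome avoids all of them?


Union bound: P[∪_{i=1}^{40} A_i] ≤ Σ_i P[A_i] ≤ 40·p = 40·(1/35) = 8/7.
Numerically: 8/7 ≈ 1.14286.
Is 8/7 < 1? NO.
Since the bound 8/7 is ≥ 1, the union bound is uninformative here; it does NOT by itself certify existence.

40·p = 8/7 ≈ 1.14286; existence NOT certified by the union bound.


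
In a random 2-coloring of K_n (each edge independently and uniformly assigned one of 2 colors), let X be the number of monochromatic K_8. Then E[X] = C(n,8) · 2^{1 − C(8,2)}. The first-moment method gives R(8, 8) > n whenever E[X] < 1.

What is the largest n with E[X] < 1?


We need C(n, 8) · 2^{1 − 28} < 1, i.e. C(n, 8) < 2^{28 − 1} = 134217728.
Check values of n near the boundary:
  n = 37: C(37, 8) = 38608020; 38608020 < 134217728? YES
  n = 38: C(38, 8) = 48903492; 48903492 < 134217728? YES
  n = 39: C(39, 8) = 61523748; 61523748 < 134217728? YES
  n = 40: C(40, 8) = 76904685; 76904685 < 134217728? YES
  n = 41: C(41, 8) = 95548245; 95548245 < 134217728? YES
  n = 42: C(42, 8) = 118030185; 118030185 < 134217728? YES
  n = 43: C(43, 8) = 145008513; 145008513 < 134217728? NO
  n = 44: C(44, 8) = 177232627; 177232627 < 134217728? NO
  n = 45: C(45, 8) = 215553195; 215553195 < 134217728? NO
The largest n with C(n, 8) < 134217728 is n = 42 (where E[X] = 118030185/134217728 ≈ 0.87939). Hence R(8, 8) > 42, i.e. R(8, 8) ≥ 43.

Largest n = 42; hence R(8, 8) > 42.


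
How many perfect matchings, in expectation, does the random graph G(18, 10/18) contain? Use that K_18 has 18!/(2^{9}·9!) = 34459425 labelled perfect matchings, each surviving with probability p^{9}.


K_18 has 18!/(2^{9}·9!) = 34459425 labelled perfect matchings.
For each such perfect matching H, let X_H = 1 if all 9 edges of H are present in G. Then P[X_H = 1] = p^{9} = (5/9)^{9} = 1953125/387420489.
By linearity of expectation: E[X] = Σ_H E[X_H] = 34459425 · p^{9} = 34459425 · 1953125/387420489 = 830908203125/4782969.
Numerically: E[X] ≈ 1.74e+05.

E[X] = 34459425 · (5/9)^{9} = 830908203125/4782969 ≈ 1.74e+05.


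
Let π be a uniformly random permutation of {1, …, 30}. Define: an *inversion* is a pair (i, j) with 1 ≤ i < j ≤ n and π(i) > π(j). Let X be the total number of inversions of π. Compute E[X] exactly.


Write X = Σ X_I over the C(30, 2) = 435 pairs i < j, with X_I the indicator of one inversion.
There are 435 indicators.
For each fixed pair i < j, the values π(i) and π(j) are two distinct elements of {1, …, 30} in uniformly random order; by symmetry P[π(i) > π(j)] = 1/2.
By linearity: E[X] = 435 · (1/2) = C(30, 2) · (1/2) = 435/2 = 435/2 ≈ 217.500.

E[X] = 435/2 = 217.500.


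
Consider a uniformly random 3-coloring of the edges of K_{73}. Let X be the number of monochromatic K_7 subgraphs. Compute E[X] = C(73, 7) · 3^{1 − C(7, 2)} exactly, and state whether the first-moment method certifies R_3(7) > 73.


E[X] = C(73, 7) · 3^{1 − 21} = 1629348612 · 3^{−20} = 1629348612/3486784401.
As a reduced fraction: E[X] = 543116204/1162261467 ≈ 0.467293.
Is E[X] < 1? YES.
Since E[X] < 1, there exists a 3-coloring of K_{73} with no monochromatic K_7; hence R_3(7) > 73.

E[X] = 543116204/1162261467 ≈ 0.467293; E[X] < 1, so R_3(7) > 73.


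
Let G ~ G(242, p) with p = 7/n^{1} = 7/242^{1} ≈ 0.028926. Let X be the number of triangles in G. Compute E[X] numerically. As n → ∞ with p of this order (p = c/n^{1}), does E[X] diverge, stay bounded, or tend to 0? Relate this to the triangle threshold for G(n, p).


Number of potential triangles: C(242, 3) = 2332880.
Each occurs with probability p³ ≈ (0.028926)³ ≈ 2.4201820e-05.
By linearity: E[X] = C(242, 3)·p³ ≈ 2332880 · 2.4201820e-05 ≈ 56.45994.
Here α = 1, so p = 7/n is exactly at the triangle threshold p ~ 1/n. Asymptotically E[X] → c³/6 = 7³/6 = 343/6 ≈ 57.16667, a bounded constant. In this regime the triangle count is asymptotically Poisson(c³/6).

E[X] ≈ 56.45994; in regime p = Θ(1/n^{1}) E[X] stays bounded (at the triangle threshold p ~ 1/n).


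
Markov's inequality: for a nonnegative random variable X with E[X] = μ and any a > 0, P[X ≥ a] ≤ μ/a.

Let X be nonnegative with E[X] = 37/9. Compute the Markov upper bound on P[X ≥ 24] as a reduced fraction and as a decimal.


μ = E[X] = 37/9, a = 24.
Markov: P[X ≥ 24] ≤ μ/a = (37/9)/24 = 37/216.
Numerically: ≈ 0.171.
(Since a = 24 > μ = 4.111, the bound 37/216 is < 1 and informative.)

P[X ≥ 24] ≤ 37/216 ≈ 0.171.


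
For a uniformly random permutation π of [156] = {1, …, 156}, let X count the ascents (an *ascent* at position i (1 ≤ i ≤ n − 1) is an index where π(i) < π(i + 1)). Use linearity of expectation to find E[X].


Write X = Σ X_I over i = 1, …, 155, with X_I the indicator of one ascent.
There are 155 indicators.
For each fixed i, the pair (π(i), π(i+1)) is a uniformly random ordered pair of distinct values from {1, …, 156}; by symmetry P[π(i) < π(i+1)] = 1/2.
By linearity: E[X] = 155 · (1/2) = (156 − 1) · (1/2) = 155/2 ≈ 77.5000.

E[X] = 155/2 = 77.5000.


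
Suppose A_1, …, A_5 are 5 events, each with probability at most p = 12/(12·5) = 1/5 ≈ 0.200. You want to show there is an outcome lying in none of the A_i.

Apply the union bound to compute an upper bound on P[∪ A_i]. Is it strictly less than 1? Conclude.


Union bound: P[∪_{i=1}^{5} A_i] ≤ Σ_i P[A_i] ≤ 5·p = 5·(1/5) = 1.
Numerically: 1 ≈ 1.000.
Is 1 < 1? NO.
Since the bound 1 is ≥ 1, the union bound is uninformative here; it does NOT by itself certify existence.

5·p = 1 ≈ 1.000; existence NOT certified by the union bound.


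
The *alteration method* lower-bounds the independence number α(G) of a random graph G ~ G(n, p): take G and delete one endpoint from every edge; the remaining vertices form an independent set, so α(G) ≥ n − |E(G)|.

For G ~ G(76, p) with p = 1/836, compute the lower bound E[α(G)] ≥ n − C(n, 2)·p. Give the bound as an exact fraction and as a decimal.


E[|E(G)|] = C(76, 2)·p = 2850 · (1/836) = 75/22.
E[α(G)] ≥ n − E[|E(G)|] = 76 − 75/22 = 1597/22.
Numerically: ≈ 72.590909.
(This is only a lower bound; the true E[α(G)] may be larger.)

E[α(G)] ≥ 1597/22 ≈ 72.590909.


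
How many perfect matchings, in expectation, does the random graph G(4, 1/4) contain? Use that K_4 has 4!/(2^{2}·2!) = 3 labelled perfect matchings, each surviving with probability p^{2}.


K_4 has 4!/(2^{2}·2!) = 3 labelled perfect matchings.
For each such perfect matching H, let X_H = 1 if all 2 edges of H are present in G. Then P[X_H = 1] = p^{2} = (1/4)^{2} = 1/16.
By linearity of expectation: E[X] = Σ_H E[X_H] = 3 · p^{2} = 3 · 1/16 = 3/16.
Numerically: E[X] ≈ 0.188.

E[X] = 3 · (1/4)^{2} = 3/16 ≈ 0.188.


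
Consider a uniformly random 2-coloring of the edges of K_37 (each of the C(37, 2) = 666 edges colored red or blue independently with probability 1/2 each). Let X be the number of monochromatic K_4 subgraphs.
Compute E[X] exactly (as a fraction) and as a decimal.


Let X = Σ_S X_S over the C(37, 4) = 66045 subsets S of size 4, where X_S = 1 if the K_4 on S is monochromatic.
For a fixed S, the K_4 on S has C(4, 2) = 6 edges. P[all 6 edges red] = (1/2)^6, and likewise for blue, so P[monochromatic] = 2·(1/2)^6 = 2^{1 − 6} = 1/32.
Summing: E[X] = C(37, 4) · 2^{1 − 6} = 66045 · 1/32 = 66045/32.
Numerically: E[X] ≈ 2063.90625.

E[X] = C(37,4)·2^(1−C(4,2)) = 66045/32 ≈ 2063.90625.


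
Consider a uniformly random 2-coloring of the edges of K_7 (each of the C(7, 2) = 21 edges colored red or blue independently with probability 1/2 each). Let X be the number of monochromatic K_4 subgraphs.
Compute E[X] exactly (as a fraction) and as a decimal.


Let X = Σ_S X_S over the C(7, 4) = 35 subsets S of size 4, where X_S = 1 if the K_4 on S is monochromatic.
For a fixed S, the K_4 on S has C(4, 2) = 6 edges. P[all 6 edges red] = (1/2)^6, and likewise for blue, so P[monochromatic] = 2·(1/2)^6 = 2^{1 − 6} = 1/32.
Summing: E[X] = C(7, 4) · 2^{1 − 6} = 35 · 1/32 = 35/32.
Numerically: E[X] ≈ 1.094.

E[X] = C(7,4)·2^(1−C(4,2)) = 35/32 ≈ 1.094.


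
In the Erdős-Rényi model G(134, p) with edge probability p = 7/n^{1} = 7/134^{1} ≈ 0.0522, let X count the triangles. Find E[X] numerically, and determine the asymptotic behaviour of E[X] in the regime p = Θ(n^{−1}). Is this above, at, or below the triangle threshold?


Number of potential triangles: C(134, 3) = 392084.
Each occurs with probability p³ ≈ (0.0522)³ ≈ 1.42554e-04.
By linearity: E[X] = C(134, 3)·p³ ≈ 392084 · 1.42554e-04 ≈ 55.893.
Here α = 1, so p = 7/n is exactly at the triangle threshold p ~ 1/n. Asymptotically E[X] → c³/6 = 7³/6 = 343/6 ≈ 57.167, a bounded constant. In this regime the triangle count is asymptotically Poisson(c³/6).

E[X] ≈ 55.893; in regime p = Θ(1/n^{1}) E[X] stays bounded (at the triangle threshold p ~ 1/n).


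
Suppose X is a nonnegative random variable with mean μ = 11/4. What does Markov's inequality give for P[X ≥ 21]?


μ = E[X] = 11/4, a = 21.
Markov: P[X ≥ 21] ≤ μ/a = (11/4)/21 = 11/84.
Numerically: ≈ 0.130952.
(Since a = 21 > μ = 2.750000, the bound 11/84 is < 1 and informative.)

P[X ≥ 21] ≤ 11/84 ≈ 0.130952.


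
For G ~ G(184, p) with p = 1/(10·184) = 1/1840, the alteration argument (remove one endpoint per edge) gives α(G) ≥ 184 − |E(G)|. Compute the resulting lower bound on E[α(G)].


E[|E(G)|] = C(184, 2)·p = 16836 · (1/1840) = 183/20.
E[α(G)] ≥ n − E[|E(G)|] = 184 − 183/20 = 3497/20.
Numerically: ≈ 174.85000.
(This is only a lower bound; the true E[α(G)] may be larger.)

E[α(G)] ≥ 3497/20 ≈ 174.85000.


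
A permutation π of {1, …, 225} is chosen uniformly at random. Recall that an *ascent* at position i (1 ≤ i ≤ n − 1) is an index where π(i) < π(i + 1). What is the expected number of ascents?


Write X = Σ X_I over i = 1, …, 224, with X_I the indicator of one ascent.
There are 224 indicators.
For each fixed i, the pair (π(i), π(i+1)) is a uniformly random ordered pair of distinct values from {1, …, 225}; by symmetry P[π(i) < π(i+1)] = 1/2.
By linearity: E[X] = 224 · (1/2) = (225 − 1) · (1/2) = 112 ≈ 112.00000.

E[X] = 112 = 112.00000.


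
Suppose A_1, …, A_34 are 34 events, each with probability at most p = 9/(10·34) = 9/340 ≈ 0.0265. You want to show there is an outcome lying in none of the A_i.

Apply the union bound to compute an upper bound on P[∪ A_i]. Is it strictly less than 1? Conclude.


Union bound: P[∪_{i=1}^{34} A_i] ≤ Σ_i P[A_i] ≤ 34·p = 34·(9/340) = 9/10.
Numerically: 9/10 ≈ 0.9000.
Is 9/10 < 1? YES.
Since P[∪ A_i] ≤ 9/10 < 1, the complement has P[∩ A_i^c] ≥ 1 − 9/10 = 1/10 > 0, so some outcome avoids every A_i.

34·p = 9/10 ≈ 0.9000; existence CERTIFIED by the union bound.


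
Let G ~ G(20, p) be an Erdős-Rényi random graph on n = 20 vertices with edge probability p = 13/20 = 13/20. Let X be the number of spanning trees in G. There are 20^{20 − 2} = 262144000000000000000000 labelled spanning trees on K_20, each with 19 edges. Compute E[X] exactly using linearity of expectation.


K_20 has 20^{20 − 2} = 262144000000000000000000 labelled spanning trees.
For each such spanning tree H, let X_H = 1 if all 19 edges of H are present in G. Then P[X_H = 1] = p^{19} = (13/20)^{19} = 1461920290375446110677/5242880000000000000000000.
By linearity of expectation: E[X] = Σ_H E[X_H] = 262144000000000000000000 · p^{19} = 262144000000000000000000 · 1461920290375446110677/5242880000000000000000000 = 1461920290375446110677/20.
Numerically: E[X] ≈ 7.3096e+19.

E[X] = 262144000000000000000000 · (13/20)^{19} = 1461920290375446110677/20 ≈ 7.3096e+19.
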